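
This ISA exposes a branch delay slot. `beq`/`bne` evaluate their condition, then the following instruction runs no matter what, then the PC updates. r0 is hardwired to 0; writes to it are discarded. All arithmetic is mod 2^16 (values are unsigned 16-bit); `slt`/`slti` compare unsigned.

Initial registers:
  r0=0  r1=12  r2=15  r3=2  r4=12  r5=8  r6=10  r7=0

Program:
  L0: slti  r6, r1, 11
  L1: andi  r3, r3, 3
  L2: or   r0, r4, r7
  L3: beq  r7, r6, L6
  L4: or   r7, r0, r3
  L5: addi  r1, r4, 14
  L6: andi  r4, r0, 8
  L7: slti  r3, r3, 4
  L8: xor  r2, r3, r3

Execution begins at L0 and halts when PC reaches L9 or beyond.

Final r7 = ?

  step pc=0: slti  r6, r1, 11  regs=(0,12,15,2,12,8,0,0)
  step pc=1: andi  r3, r3, 3  regs=(0,12,15,2,12,8,0,0)
  step pc=2: or   r0, r4, r7  regs=(0,12,15,2,12,8,0,0)
  step pc=3: beq  r7, r6, L6  cond=T  regs=(0,12,15,2,12,8,0,0)
  step pc=4: or   r7, r0, r3  regs=(0,12,15,2,12,8,0,2)
  step pc=6: andi  r4, r0, 8  regs=(0,12,15,2,0,8,0,2)
  step pc=7: slti  r3, r3, 4  regs=(0,12,15,1,0,8,0,2)
  step pc=8: xor  r2, r3, r3  regs=(0,12,0,1,0,8,0,2)

2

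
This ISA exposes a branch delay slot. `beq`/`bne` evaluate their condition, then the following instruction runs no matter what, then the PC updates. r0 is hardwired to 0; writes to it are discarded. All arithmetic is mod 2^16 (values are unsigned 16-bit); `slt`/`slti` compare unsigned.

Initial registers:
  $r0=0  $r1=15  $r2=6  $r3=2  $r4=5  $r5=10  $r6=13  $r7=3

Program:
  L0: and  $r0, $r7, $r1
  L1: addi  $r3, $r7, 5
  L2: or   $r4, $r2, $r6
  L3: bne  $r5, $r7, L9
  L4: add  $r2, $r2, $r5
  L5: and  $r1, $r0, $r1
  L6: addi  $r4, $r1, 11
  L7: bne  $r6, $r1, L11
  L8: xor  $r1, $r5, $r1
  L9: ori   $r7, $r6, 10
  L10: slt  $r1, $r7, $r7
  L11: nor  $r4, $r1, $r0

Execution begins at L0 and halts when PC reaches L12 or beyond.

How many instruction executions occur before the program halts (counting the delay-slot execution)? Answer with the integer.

8

  step pc=0: and  $r0, $r7, $r1  regs=(0,15,6,2,5,10,13,3)
  step pc=1: addi  $r3, $r7, 5  regs=(0,15,6,8,5,10,13,3)
  step pc=2: or   $r4, $r2, $r6  regs=(0,15,6,8,15,10,13,3)
  step pc=3: bne  $r5, $r7, L9  cond=T  regs=(0,15,6,8,15,10,13,3)
  step pc=4: add  $r2, $r2, $r5  regs=(0,15,16,8,15,10,13,3)
  step pc=9: ori   $r7, $r6, 10  regs=(0,15,16,8,15,10,13,15)
  step pc=10: slt  $r1, $r7, $r7  regs=(0,0,16,8,15,10,13,15)
  step pc=11: nor  $r4, $r1, $r0  regs=(0,0,16,8,65535,10,13,15)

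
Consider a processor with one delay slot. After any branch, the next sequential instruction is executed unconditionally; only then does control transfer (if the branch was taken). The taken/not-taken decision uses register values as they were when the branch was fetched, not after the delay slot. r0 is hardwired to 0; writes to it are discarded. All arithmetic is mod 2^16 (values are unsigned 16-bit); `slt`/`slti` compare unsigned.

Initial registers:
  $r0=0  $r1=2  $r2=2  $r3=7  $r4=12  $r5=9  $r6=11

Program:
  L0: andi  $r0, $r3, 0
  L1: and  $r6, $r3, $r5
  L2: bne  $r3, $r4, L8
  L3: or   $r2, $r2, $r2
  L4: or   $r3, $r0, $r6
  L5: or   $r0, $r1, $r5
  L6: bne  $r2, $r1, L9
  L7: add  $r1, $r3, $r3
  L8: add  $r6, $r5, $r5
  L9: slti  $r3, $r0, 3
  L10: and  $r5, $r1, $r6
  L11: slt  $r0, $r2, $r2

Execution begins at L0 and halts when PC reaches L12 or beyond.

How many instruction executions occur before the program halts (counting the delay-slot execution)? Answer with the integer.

8

#0 andi  $r0, $r3, 0 ; 0/2/2/7/12/9/11
#1 and  $r6, $r3, $r5 ; 0/2/2/7/12/9/1
#2 bne  $r3, $r4, L8 ; 0/2/2/7/12/9/1 ; →target
#3 or   $r2, $r2, $r2 ; 0/2/2/7/12/9/1
#8 add  $r6, $r5, $r5 ; 0/2/2/7/12/9/18
#9 slti  $r3, $r0, 3 ; 0/2/2/1/12/9/18
#10 and  $r5, $r1, $r6 ; 0/2/2/1/12/2/18
#11 slt  $r0, $r2, $r2 ; 0/2/2/1/12/2/18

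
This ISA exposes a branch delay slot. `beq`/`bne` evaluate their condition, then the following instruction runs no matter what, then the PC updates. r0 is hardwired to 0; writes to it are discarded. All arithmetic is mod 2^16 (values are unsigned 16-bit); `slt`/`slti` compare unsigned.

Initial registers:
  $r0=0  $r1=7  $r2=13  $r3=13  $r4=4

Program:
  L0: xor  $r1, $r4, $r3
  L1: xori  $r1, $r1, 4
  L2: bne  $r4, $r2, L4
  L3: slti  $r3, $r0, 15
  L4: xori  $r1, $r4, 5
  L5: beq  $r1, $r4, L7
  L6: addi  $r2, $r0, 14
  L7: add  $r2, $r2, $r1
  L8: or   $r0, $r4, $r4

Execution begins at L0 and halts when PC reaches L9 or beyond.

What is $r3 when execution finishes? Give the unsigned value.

  step pc=0: xor  $r1, $r4, $r3  regs=(0,9,13,13,4)
  step pc=1: xori  $r1, $r1, 4  regs=(0,13,13,13,4)
  step pc=2: bne  $r4, $r2, L4  cond=T  regs=(0,13,13,13,4)
  step pc=3: slti  $r3, $r0, 15  regs=(0,13,13,1,4)
  step pc=4: xori  $r1, $r4, 5  regs=(0,1,13,1,4)
  step pc=5: beq  $r1, $r4, L7  cond=F  regs=(0,1,13,1,4)
  step pc=6: addi  $r2, $r0, 14  regs=(0,1,14,1,4)
  step pc=7: add  $r2, $r2, $r1  regs=(0,1,15,1,4)
  step pc=8: or   $r0, $r4, $r4  regs=(0,1,15,1,4)

1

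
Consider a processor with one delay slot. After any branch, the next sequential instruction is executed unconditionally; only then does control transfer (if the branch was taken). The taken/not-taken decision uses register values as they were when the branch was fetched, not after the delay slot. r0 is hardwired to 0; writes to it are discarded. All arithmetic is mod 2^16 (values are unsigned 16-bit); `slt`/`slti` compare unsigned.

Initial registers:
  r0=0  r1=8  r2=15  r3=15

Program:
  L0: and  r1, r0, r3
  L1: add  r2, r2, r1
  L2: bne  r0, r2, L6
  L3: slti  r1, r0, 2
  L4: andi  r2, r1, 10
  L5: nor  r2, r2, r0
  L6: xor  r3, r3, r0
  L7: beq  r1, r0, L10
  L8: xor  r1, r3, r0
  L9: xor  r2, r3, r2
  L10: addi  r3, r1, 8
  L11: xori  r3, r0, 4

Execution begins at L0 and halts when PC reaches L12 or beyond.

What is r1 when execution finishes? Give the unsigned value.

  step pc=0: and  r1, r0, r3  regs=(0,0,15,15)
  step pc=1: add  r2, r2, r1  regs=(0,0,15,15)
  step pc=2: bne  r0, r2, L6  cond=T  regs=(0,0,15,15)
  step pc=3: slti  r1, r0, 2  regs=(0,1,15,15)
  step pc=6: xor  r3, r3, r0  regs=(0,1,15,15)
  step pc=7: beq  r1, r0, L10  cond=F  regs=(0,1,15,15)
  step pc=8: xor  r1, r3, r0  regs=(0,15,15,15)
  step pc=9: xor  r2, r3, r2  regs=(0,15,0,15)
  step pc=10: addi  r3, r1, 8  regs=(0,15,0,23)
  step pc=11: xori  r3, r0, 4  regs=(0,15,0,4)

15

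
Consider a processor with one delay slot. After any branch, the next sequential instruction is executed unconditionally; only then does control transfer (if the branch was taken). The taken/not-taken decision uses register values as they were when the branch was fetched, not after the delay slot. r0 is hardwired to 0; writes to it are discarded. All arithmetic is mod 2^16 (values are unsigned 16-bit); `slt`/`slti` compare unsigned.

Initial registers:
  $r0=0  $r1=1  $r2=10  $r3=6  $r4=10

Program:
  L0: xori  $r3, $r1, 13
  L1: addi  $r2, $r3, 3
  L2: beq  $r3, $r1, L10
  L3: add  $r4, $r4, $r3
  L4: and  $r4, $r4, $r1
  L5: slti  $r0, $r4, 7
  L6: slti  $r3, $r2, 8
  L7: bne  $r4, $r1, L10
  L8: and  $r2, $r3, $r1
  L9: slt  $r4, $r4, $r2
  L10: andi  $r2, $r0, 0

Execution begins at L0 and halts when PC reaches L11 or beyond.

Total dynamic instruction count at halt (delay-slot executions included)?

10

PC=0  xori  $r3, $r1, 13     | $r0=0 $r1=1 $r2=10 $r3=12 $r4=10
PC=1  addi  $r2, $r3, 3      | $r0=0 $r1=1 $r2=15 $r3=12 $r4=10
PC=2  beq  $r3, $r1, L10     | $r0=0 $r1=1 $r2=15 $r3=12 $r4=10  [not taken]
PC=3  add  $r4, $r4, $r3     | $r0=0 $r1=1 $r2=15 $r3=12 $r4=22
PC=4  and  $r4, $r4, $r1     | $r0=0 $r1=1 $r2=15 $r3=12 $r4=0
PC=5  slti  $r0, $r4, 7      | $r0=0 $r1=1 $r2=15 $r3=12 $r4=0
PC=6  slti  $r3, $r2, 8      | $r0=0 $r1=1 $r2=15 $r3=0 $r4=0
PC=7  bne  $r4, $r1, L10     | $r0=0 $r1=1 $r2=15 $r3=0 $r4=0  [TAKEN]
PC=8  and  $r2, $r3, $r1     | $r0=0 $r1=1 $r2=0 $r3=0 $r4=0
PC=10 andi  $r2, $r0, 0      | $r0=0 $r1=1 $r2=0 $r3=0 $r4=0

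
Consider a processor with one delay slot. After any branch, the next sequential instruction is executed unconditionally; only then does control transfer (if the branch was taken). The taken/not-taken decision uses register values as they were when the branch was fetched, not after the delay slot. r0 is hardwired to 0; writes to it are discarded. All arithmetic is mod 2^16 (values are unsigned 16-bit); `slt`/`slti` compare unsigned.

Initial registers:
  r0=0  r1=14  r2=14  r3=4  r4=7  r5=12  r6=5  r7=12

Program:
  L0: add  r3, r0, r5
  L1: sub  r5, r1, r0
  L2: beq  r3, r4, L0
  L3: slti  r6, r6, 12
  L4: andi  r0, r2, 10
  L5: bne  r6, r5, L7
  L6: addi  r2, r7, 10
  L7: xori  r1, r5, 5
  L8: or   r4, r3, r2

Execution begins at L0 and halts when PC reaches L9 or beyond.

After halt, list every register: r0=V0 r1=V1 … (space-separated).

#0 add  r3, r0, r5 ; 0/14/14/12/7/12/5/12
#1 sub  r5, r1, r0 ; 0/14/14/12/7/14/5/12
#2 beq  r3, r4, L0 ; 0/14/14/12/7/14/5/12 ; →fallthru
#3 slti  r6, r6, 12 ; 0/14/14/12/7/14/1/12
#4 andi  r0, r2, 10 ; 0/14/14/12/7/14/1/12
#5 bne  r6, r5, L7 ; 0/14/14/12/7/14/1/12 ; →target
#6 addi  r2, r7, 10 ; 0/14/22/12/7/14/1/12
#7 xori  r1, r5, 5 ; 0/11/22/12/7/14/1/12
#8 or   r4, r3, r2 ; 0/11/22/12/30/14/1/12

r0=0 r1=11 r2=22 r3=12 r4=30 r5=14 r6=1 r7=12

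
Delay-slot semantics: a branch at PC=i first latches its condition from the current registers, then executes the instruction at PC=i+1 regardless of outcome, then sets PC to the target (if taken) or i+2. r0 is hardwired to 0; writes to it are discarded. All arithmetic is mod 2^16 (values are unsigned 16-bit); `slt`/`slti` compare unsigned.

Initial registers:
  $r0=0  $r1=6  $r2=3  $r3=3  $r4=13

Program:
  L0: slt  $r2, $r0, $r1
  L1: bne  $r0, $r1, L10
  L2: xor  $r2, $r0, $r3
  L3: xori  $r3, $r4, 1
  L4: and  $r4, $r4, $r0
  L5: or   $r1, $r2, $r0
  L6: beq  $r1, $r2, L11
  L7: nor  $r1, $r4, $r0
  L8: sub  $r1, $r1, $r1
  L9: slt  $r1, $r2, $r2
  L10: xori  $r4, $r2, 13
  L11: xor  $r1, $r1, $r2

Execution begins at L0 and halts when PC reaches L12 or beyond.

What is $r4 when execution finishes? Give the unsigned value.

PC=0  slt  $r2, $r0, $r1     | $r0=0 $r1=6 $r2=1 $r3=3 $r4=13
PC=1  bne  $r0, $r1, L10     | $r0=0 $r1=6 $r2=1 $r3=3 $r4=13  [TAKEN]
PC=2  xor  $r2, $r0, $r3     | $r0=0 $r1=6 $r2=3 $r3=3 $r4=13
PC=10 xori  $r4, $r2, 13     | $r0=0 $r1=6 $r2=3 $r3=3 $r4=14
PC=11 xor  $r1, $r1, $r2     | $r0=0 $r1=5 $r2=3 $r3=3 $r4=14

14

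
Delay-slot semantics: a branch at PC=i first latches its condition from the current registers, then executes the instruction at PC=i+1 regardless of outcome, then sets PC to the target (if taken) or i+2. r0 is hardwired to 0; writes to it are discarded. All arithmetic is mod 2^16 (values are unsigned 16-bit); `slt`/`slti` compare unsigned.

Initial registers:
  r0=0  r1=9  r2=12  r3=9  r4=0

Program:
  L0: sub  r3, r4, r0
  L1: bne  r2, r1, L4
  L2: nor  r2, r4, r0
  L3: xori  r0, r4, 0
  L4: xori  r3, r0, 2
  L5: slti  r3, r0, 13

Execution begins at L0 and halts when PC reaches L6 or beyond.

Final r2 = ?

PC=0  sub  r3, r4, r0        | r0=0 r1=9 r2=12 r3=0 r4=0
PC=1  bne  r2, r1, L4        | r0=0 r1=9 r2=12 r3=0 r4=0  [TAKEN]
PC=2  nor  r2, r4, r0        | r0=0 r1=9 r2=65535 r3=0 r4=0
PC=4  xori  r3, r0, 2        | r0=0 r1=9 r2=65535 r3=2 r4=0
PC=5  slti  r3, r0, 13       | r0=0 r1=9 r2=65535 r3=1 r4=0

65535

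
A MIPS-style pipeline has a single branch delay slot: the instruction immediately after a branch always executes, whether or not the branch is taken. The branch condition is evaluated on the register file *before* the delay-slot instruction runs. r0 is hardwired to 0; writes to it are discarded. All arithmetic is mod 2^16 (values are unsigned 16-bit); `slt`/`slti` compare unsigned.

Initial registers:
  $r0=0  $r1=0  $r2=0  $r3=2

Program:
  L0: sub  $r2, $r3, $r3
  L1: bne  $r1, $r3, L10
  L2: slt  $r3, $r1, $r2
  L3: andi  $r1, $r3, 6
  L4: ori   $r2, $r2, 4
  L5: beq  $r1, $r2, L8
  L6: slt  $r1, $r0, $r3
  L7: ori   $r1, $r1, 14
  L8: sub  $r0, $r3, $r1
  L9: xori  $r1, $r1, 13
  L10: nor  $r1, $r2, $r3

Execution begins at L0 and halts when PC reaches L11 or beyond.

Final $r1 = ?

65535

PC=0  sub  $r2, $r3, $r3     | $r0=0 $r1=0 $r2=0 $r3=2
PC=1  bne  $r1, $r3, L10     | $r0=0 $r1=0 $r2=0 $r3=2  [TAKEN]
PC=2  slt  $r3, $r1, $r2     | $r0=0 $r1=0 $r2=0 $r3=0
PC=10 nor  $r1, $r2, $r3     | $r0=0 $r1=65535 $r2=0 $r3=0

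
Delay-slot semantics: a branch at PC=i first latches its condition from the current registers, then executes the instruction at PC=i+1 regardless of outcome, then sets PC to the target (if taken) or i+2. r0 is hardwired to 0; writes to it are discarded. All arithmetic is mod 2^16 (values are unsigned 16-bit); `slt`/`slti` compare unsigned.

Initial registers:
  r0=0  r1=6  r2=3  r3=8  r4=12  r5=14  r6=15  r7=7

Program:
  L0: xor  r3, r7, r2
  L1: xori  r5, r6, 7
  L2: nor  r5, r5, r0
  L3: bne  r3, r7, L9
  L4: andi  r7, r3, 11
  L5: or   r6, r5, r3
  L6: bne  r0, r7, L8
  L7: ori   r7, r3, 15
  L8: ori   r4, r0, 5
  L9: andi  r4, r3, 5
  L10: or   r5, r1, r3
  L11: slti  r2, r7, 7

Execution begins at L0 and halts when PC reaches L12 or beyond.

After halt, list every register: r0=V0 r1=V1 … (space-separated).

#0 xor  r3, r7, r2 ; 0/6/3/4/12/14/15/7
#1 xori  r5, r6, 7 ; 0/6/3/4/12/8/15/7
#2 nor  r5, r5, r0 ; 0/6/3/4/12/65527/15/7
#3 bne  r3, r7, L9 ; 0/6/3/4/12/65527/15/7 ; →target
#4 andi  r7, r3, 11 ; 0/6/3/4/12/65527/15/0
#9 andi  r4, r3, 5 ; 0/6/3/4/4/65527/15/0
#10 or   r5, r1, r3 ; 0/6/3/4/4/6/15/0
#11 slti  r2, r7, 7 ; 0/6/1/4/4/6/15/0

r0=0 r1=6 r2=1 r3=4 r4=4 r5=6 r6=15 r7=0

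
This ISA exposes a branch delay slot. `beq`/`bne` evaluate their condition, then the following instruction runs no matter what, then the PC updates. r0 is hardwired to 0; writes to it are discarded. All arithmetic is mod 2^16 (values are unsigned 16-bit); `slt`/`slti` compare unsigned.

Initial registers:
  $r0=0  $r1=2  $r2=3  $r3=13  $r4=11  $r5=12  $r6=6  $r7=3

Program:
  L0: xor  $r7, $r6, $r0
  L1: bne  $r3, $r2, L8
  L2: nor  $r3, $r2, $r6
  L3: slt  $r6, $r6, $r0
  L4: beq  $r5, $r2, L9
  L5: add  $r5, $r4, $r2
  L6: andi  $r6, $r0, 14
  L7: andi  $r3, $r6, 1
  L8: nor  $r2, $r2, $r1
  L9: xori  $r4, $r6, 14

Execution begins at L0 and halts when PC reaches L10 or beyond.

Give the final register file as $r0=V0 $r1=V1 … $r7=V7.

  step pc=0: xor  $r7, $r6, $r0  regs=(0,2,3,13,11,12,6,6)
  step pc=1: bne  $r3, $r2, L8  cond=T  regs=(0,2,3,13,11,12,6,6)
  step pc=2: nor  $r3, $r2, $r6  regs=(0,2,3,65528,11,12,6,6)
  step pc=8: nor  $r2, $r2, $r1  regs=(0,2,65532,65528,11,12,6,6)
  step pc=9: xori  $r4, $r6, 14  regs=(0,2,65532,65528,8,12,6,6)

$r0=0 $r1=2 $r2=65532 $r3=65528 $r4=8 $r5=12 $r6=6 $r7=6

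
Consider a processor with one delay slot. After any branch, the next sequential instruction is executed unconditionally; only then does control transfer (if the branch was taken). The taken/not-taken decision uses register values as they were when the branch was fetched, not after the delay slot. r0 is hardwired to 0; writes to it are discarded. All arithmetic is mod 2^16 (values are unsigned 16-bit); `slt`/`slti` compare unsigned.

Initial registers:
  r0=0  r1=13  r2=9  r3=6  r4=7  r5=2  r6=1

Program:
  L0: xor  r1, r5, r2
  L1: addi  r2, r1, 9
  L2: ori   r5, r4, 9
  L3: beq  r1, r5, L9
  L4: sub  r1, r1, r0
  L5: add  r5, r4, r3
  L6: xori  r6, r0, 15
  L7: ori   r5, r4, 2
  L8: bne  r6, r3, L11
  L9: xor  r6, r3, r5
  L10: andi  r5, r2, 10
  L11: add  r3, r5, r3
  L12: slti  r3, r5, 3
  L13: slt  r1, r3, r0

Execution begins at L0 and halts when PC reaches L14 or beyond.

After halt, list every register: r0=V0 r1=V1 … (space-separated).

r0=0 r1=0 r2=20 r3=0 r4=7 r5=7 r6=1

  step pc=0: xor  r1, r5, r2  regs=(0,11,9,6,7,2,1)
  step pc=1: addi  r2, r1, 9  regs=(0,11,20,6,7,2,1)
  step pc=2: ori   r5, r4, 9  regs=(0,11,20,6,7,15,1)
  step pc=3: beq  r1, r5, L9  cond=F  regs=(0,11,20,6,7,15,1)
  step pc=4: sub  r1, r1, r0  regs=(0,11,20,6,7,15,1)
  step pc=5: add  r5, r4, r3  regs=(0,11,20,6,7,13,1)
  step pc=6: xori  r6, r0, 15  regs=(0,11,20,6,7,13,15)
  step pc=7: ori   r5, r4, 2  regs=(0,11,20,6,7,7,15)
  step pc=8: bne  r6, r3, L11  cond=T  regs=(0,11,20,6,7,7,15)
  step pc=9: xor  r6, r3, r5  regs=(0,11,20,6,7,7,1)
  step pc=11: add  r3, r5, r3  regs=(0,11,20,13,7,7,1)
  step pc=12: slti  r3, r5, 3  regs=(0,11,20,0,7,7,1)
  step pc=13: slt  r1, r3, r0  regs=(0,0,20,0,7,7,1)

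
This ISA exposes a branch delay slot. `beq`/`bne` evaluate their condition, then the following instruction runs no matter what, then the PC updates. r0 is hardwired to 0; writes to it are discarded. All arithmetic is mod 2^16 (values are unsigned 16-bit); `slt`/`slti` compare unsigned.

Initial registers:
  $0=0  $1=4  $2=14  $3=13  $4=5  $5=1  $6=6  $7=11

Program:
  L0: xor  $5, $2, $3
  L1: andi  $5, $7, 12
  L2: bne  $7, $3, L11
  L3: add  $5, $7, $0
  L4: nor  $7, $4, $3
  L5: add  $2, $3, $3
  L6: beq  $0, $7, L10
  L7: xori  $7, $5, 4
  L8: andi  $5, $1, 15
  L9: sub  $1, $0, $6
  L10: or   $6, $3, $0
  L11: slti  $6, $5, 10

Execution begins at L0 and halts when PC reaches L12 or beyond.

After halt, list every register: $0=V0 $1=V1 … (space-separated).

PC=0  xor  $5, $2, $3        | $0=0 $1=4 $2=14 $3=13 $4=5 $5=3 $6=6 $7=11
PC=1  andi  $5, $7, 12       | $0=0 $1=4 $2=14 $3=13 $4=5 $5=8 $6=6 $7=11
PC=2  bne  $7, $3, L11       | $0=0 $1=4 $2=14 $3=13 $4=5 $5=8 $6=6 $7=11  [TAKEN]
PC=3  add  $5, $7, $0        | $0=0 $1=4 $2=14 $3=13 $4=5 $5=11 $6=6 $7=11
PC=11 slti  $6, $5, 10       | $0=0 $1=4 $2=14 $3=13 $4=5 $5=11 $6=0 $7=11

$0=0 $1=4 $2=14 $3=13 $4=5 $5=11 $6=0 $7=11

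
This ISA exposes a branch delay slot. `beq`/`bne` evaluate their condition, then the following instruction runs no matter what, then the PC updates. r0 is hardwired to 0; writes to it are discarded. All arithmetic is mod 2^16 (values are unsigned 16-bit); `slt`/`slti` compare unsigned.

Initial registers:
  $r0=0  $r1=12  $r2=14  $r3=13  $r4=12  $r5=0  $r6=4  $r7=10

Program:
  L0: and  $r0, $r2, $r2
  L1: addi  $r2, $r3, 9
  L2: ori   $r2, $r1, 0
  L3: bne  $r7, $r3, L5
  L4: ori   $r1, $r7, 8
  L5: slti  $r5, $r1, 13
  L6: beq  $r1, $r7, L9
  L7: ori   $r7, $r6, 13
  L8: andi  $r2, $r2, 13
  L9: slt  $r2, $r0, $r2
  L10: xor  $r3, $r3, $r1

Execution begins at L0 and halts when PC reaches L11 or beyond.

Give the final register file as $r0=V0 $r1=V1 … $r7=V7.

PC=0  and  $r0, $r2, $r2     | $r0=0 $r1=12 $r2=14 $r3=13 $r4=12 $r5=0 $r6=4 $r7=10
PC=1  addi  $r2, $r3, 9      | $r0=0 $r1=12 $r2=22 $r3=13 $r4=12 $r5=0 $r6=4 $r7=10
PC=2  ori   $r2, $r1, 0      | $r0=0 $r1=12 $r2=12 $r3=13 $r4=12 $r5=0 $r6=4 $r7=10
PC=3  bne  $r7, $r3, L5      | $r0=0 $r1=12 $r2=12 $r3=13 $r4=12 $r5=0 $r6=4 $r7=10  [TAKEN]
PC=4  ori   $r1, $r7, 8      | $r0=0 $r1=10 $r2=12 $r3=13 $r4=12 $r5=0 $r6=4 $r7=10
PC=5  slti  $r5, $r1, 13     | $r0=0 $r1=10 $r2=12 $r3=13 $r4=12 $r5=1 $r6=4 $r7=10
PC=6  beq  $r1, $r7, L9      | $r0=0 $r1=10 $r2=12 $r3=13 $r4=12 $r5=1 $r6=4 $r7=10  [TAKEN]
PC=7  ori   $r7, $r6, 13     | $r0=0 $r1=10 $r2=12 $r3=13 $r4=12 $r5=1 $r6=4 $r7=13
PC=9  slt  $r2, $r0, $r2     | $r0=0 $r1=10 $r2=1 $r3=13 $r4=12 $r5=1 $r6=4 $r7=13
PC=10 xor  $r3, $r3, $r1     | $r0=0 $r1=10 $r2=1 $r3=7 $r4=12 $r5=1 $r6=4 $r7=13

$r0=0 $r1=10 $r2=1 $r3=7 $r4=12 $r5=1 $r6=4 $r7=13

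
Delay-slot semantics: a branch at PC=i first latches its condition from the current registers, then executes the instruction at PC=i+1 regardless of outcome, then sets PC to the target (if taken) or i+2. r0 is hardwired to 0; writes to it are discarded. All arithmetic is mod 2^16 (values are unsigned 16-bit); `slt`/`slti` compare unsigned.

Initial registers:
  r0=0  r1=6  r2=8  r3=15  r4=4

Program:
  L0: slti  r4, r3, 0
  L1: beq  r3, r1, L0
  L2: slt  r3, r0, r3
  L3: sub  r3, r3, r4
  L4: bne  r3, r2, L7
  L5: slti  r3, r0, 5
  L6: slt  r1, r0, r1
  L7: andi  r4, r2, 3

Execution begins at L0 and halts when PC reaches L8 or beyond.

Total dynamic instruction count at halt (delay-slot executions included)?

PC=0  slti  r4, r3, 0        | r0=0 r1=6 r2=8 r3=15 r4=0
PC=1  beq  r3, r1, L0        | r0=0 r1=6 r2=8 r3=15 r4=0  [not taken]
PC=2  slt  r3, r0, r3        | r0=0 r1=6 r2=8 r3=1 r4=0
PC=3  sub  r3, r3, r4        | r0=0 r1=6 r2=8 r3=1 r4=0
PC=4  bne  r3, r2, L7        | r0=0 r1=6 r2=8 r3=1 r4=0  [TAKEN]
PC=5  slti  r3, r0, 5        | r0=0 r1=6 r2=8 r3=1 r4=0
PC=7  andi  r4, r2, 3        | r0=0 r1=6 r2=8 r3=1 r4=0

7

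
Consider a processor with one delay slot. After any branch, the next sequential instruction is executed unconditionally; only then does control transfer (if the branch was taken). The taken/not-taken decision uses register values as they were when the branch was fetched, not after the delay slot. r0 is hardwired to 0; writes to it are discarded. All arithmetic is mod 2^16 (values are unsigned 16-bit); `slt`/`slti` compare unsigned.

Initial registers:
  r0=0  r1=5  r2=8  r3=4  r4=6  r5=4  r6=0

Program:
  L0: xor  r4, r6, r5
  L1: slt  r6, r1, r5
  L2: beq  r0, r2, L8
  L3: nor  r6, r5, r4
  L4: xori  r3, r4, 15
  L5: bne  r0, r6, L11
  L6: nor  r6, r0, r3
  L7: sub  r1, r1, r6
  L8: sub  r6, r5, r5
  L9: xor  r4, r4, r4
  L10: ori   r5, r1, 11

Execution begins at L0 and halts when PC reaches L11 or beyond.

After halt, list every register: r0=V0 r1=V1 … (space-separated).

r0=0 r1=5 r2=8 r3=11 r4=4 r5=4 r6=65524

  step pc=0: xor  r4, r6, r5  regs=(0,5,8,4,4,4,0)
  step pc=1: slt  r6, r1, r5  regs=(0,5,8,4,4,4,0)
  step pc=2: beq  r0, r2, L8  cond=F  regs=(0,5,8,4,4,4,0)
  step pc=3: nor  r6, r5, r4  regs=(0,5,8,4,4,4,65531)
  step pc=4: xori  r3, r4, 15  regs=(0,5,8,11,4,4,65531)
  step pc=5: bne  r0, r6, L11  cond=T  regs=(0,5,8,11,4,4,65531)
  step pc=6: nor  r6, r0, r3  regs=(0,5,8,11,4,4,65524)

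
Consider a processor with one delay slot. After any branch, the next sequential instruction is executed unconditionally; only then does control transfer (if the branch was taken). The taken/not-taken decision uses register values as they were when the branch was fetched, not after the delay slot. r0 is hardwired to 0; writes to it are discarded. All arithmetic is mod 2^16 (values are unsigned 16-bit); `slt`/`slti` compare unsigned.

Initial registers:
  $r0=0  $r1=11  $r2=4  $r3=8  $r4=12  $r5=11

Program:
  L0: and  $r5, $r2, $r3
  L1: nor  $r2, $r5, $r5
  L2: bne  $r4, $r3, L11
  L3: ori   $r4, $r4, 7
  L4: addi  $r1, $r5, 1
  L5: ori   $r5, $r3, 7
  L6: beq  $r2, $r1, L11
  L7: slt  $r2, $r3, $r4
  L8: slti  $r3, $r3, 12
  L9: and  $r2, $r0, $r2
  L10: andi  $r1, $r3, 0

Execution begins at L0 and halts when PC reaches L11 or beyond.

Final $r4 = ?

15

  step pc=0: and  $r5, $r2, $r3  regs=(0,11,4,8,12,0)
  step pc=1: nor  $r2, $r5, $r5  regs=(0,11,65535,8,12,0)
  step pc=2: bne  $r4, $r3, L11  cond=T  regs=(0,11,65535,8,12,0)
  step pc=3: ori   $r4, $r4, 7  regs=(0,11,65535,8,15,0)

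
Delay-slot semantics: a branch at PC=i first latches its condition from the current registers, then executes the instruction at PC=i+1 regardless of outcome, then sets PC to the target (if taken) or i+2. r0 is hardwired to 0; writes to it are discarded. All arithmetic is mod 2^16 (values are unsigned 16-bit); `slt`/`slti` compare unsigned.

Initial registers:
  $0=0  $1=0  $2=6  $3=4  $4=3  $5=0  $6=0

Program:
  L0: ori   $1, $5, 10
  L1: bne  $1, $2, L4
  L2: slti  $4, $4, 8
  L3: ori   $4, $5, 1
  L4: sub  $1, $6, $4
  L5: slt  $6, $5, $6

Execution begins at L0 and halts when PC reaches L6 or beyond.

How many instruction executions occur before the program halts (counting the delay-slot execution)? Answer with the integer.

5

  step pc=0: ori   $1, $5, 10  regs=(0,10,6,4,3,0,0)
  step pc=1: bne  $1, $2, L4  cond=T  regs=(0,10,6,4,3,0,0)
  step pc=2: slti  $4, $4, 8  regs=(0,10,6,4,1,0,0)
  step pc=4: sub  $1, $6, $4  regs=(0,65535,6,4,1,0,0)
  step pc=5: slt  $6, $5, $6  regs=(0,65535,6,4,1,0,0)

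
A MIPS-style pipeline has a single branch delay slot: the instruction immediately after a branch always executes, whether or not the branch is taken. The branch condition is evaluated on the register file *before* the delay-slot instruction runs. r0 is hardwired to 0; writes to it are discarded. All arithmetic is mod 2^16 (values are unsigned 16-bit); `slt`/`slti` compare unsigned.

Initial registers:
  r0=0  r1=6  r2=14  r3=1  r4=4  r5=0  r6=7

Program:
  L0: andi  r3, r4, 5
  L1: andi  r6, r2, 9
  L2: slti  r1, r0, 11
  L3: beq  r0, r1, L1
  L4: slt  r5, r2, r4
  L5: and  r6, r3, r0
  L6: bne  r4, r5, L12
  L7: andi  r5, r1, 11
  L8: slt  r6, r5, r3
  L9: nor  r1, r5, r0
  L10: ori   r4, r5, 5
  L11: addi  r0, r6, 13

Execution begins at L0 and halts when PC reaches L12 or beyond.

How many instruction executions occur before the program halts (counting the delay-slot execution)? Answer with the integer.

[0] andi  r3, r4, 5  →  {r0:0, r1:6, r2:14, r3:4, r4:4, r5:0, r6:7}
[1] andi  r6, r2, 9  →  {r0:0, r1:6, r2:14, r3:4, r4:4, r5:0, r6:8}
[2] slti  r1, r0, 11  →  {r0:0, r1:1, r2:14, r3:4, r4:4, r5:0, r6:8}
[3] beq  r0, r1, L1  →  {r0:0, r1:1, r2:14, r3:4, r4:4, r5:0, r6:8}  ⟨branch fallthrough⟩
[4] slt  r5, r2, r4  →  {r0:0, r1:1, r2:14, r3:4, r4:4, r5:0, r6:8}
[5] and  r6, r3, r0  →  {r0:0, r1:1, r2:14, r3:4, r4:4, r5:0, r6:0}
[6] bne  r4, r5, L12  →  {r0:0, r1:1, r2:14, r3:4, r4:4, r5:0, r6:0}  ⟨branch taken⟩
[7] andi  r5, r1, 11  →  {r0:0, r1:1, r2:14, r3:4, r4:4, r5:1, r6:0}

8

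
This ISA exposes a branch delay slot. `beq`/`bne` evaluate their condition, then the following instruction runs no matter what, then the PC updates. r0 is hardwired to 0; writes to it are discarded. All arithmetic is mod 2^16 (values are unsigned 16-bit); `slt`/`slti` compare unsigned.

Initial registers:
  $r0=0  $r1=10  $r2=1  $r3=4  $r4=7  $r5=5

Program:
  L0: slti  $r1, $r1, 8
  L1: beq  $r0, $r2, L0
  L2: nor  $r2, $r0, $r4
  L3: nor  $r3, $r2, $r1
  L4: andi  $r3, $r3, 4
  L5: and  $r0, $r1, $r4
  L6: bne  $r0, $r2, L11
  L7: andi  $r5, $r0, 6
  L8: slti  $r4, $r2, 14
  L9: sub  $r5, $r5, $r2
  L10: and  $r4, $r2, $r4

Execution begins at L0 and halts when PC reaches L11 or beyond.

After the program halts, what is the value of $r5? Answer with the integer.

0

  step pc=0: slti  $r1, $r1, 8  regs=(0,0,1,4,7,5)
  step pc=1: beq  $r0, $r2, L0  cond=F  regs=(0,0,1,4,7,5)
  step pc=2: nor  $r2, $r0, $r4  regs=(0,0,65528,4,7,5)
  step pc=3: nor  $r3, $r2, $r1  regs=(0,0,65528,7,7,5)
  step pc=4: andi  $r3, $r3, 4  regs=(0,0,65528,4,7,5)
  step pc=5: and  $r0, $r1, $r4  regs=(0,0,65528,4,7,5)
  step pc=6: bne  $r0, $r2, L11  cond=T  regs=(0,0,65528,4,7,5)
  step pc=7: andi  $r5, $r0, 6  regs=(0,0,65528,4,7,0)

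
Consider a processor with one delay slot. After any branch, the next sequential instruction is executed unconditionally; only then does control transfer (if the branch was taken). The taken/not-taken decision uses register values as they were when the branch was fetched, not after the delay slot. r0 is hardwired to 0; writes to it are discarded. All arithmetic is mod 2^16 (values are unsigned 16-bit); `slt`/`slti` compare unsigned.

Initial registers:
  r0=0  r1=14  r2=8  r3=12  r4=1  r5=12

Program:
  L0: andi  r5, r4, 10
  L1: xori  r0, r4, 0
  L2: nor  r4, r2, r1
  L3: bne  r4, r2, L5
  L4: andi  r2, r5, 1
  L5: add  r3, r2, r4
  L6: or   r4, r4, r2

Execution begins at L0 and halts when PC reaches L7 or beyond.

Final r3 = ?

65521

PC=0  andi  r5, r4, 10       | r0=0 r1=14 r2=8 r3=12 r4=1 r5=0
PC=1  xori  r0, r4, 0        | r0=0 r1=14 r2=8 r3=12 r4=1 r5=0
PC=2  nor  r4, r2, r1        | r0=0 r1=14 r2=8 r3=12 r4=65521 r5=0
PC=3  bne  r4, r2, L5        | r0=0 r1=14 r2=8 r3=12 r4=65521 r5=0  [TAKEN]
PC=4  andi  r2, r5, 1        | r0=0 r1=14 r2=0 r3=12 r4=65521 r5=0
PC=5  add  r3, r2, r4        | r0=0 r1=14 r2=0 r3=65521 r4=65521 r5=0
PC=6  or   r4, r4, r2        | r0=0 r1=14 r2=0 r3=65521 r4=65521 r5=0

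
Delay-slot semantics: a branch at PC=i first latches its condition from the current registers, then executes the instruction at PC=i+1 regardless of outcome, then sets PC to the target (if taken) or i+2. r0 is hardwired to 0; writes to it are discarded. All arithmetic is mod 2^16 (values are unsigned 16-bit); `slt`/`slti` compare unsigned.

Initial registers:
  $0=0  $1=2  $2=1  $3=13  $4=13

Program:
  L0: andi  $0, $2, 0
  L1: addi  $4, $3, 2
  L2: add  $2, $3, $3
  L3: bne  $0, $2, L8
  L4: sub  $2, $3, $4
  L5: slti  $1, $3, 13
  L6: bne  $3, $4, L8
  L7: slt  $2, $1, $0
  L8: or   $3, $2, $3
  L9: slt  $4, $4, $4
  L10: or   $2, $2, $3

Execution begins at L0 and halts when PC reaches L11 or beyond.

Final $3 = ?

65535

  step pc=0: andi  $0, $2, 0  regs=(0,2,1,13,13)
  step pc=1: addi  $4, $3, 2  regs=(0,2,1,13,15)
  step pc=2: add  $2, $3, $3  regs=(0,2,26,13,15)
  step pc=3: bne  $0, $2, L8  cond=T  regs=(0,2,26,13,15)
  step pc=4: sub  $2, $3, $4  regs=(0,2,65534,13,15)
  step pc=8: or   $3, $2, $3  regs=(0,2,65534,65535,15)
  step pc=9: slt  $4, $4, $4  regs=(0,2,65534,65535,0)
  step pc=10: or   $2, $2, $3  regs=(0,2,65535,65535,0)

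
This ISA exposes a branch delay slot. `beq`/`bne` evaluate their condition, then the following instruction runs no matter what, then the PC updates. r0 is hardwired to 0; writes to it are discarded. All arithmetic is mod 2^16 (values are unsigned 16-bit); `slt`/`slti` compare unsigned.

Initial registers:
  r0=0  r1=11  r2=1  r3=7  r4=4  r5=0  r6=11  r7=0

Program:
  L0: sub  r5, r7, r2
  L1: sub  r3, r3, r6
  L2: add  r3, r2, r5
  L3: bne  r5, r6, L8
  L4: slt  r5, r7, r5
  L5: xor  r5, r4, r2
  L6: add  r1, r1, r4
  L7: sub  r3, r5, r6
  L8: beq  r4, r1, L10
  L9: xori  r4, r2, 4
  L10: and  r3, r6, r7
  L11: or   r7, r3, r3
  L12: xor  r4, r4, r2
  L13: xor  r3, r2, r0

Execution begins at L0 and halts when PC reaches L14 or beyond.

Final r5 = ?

[0] sub  r5, r7, r2  →  {r0:0, r1:11, r2:1, r3:7, r4:4, r5:65535, r6:11, r7:0}
[1] sub  r3, r3, r6  →  {r0:0, r1:11, r2:1, r3:65532, r4:4, r5:65535, r6:11, r7:0}
[2] add  r3, r2, r5  →  {r0:0, r1:11, r2:1, r3:0, r4:4, r5:65535, r6:11, r7:0}
[3] bne  r5, r6, L8  →  {r0:0, r1:11, r2:1, r3:0, r4:4, r5:65535, r6:11, r7:0}  ⟨branch taken⟩
[4] slt  r5, r7, r5  →  {r0:0, r1:11, r2:1, r3:0, r4:4, r5:1, r6:11, r7:0}
[8] beq  r4, r1, L10  →  {r0:0, r1:11, r2:1, r3:0, r4:4, r5:1, r6:11, r7:0}  ⟨branch fallthrough⟩
[9] xori  r4, r2, 4  →  {r0:0, r1:11, r2:1, r3:0, r4:5, r5:1, r6:11, r7:0}
[10] and  r3, r6, r7  →  {r0:0, r1:11, r2:1, r3:0, r4:5, r5:1, r6:11, r7:0}
[11] or   r7, r3, r3  →  {r0:0, r1:11, r2:1, r3:0, r4:5, r5:1, r6:11, r7:0}
[12] xor  r4, r4, r2  →  {r0:0, r1:11, r2:1, r3:0, r4:4, r5:1, r6:11, r7:0}
[13] xor  r3, r2, r0  →  {r0:0, r1:11, r2:1, r3:1, r4:4, r5:1, r6:11, r7:0}

1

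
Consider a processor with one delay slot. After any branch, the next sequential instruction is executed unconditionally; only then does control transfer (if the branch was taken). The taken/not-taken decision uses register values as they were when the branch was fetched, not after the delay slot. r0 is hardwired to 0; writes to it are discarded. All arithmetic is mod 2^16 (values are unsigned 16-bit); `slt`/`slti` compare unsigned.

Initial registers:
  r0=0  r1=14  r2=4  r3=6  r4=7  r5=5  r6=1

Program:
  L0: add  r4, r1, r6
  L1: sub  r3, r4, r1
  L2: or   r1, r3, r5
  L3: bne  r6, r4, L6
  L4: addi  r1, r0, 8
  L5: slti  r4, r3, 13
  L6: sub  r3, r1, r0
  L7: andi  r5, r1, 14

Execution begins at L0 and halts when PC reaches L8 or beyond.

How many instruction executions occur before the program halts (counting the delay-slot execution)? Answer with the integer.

7

#0 add  r4, r1, r6 ; 0/14/4/6/15/5/1
#1 sub  r3, r4, r1 ; 0/14/4/1/15/5/1
#2 or   r1, r3, r5 ; 0/5/4/1/15/5/1
#3 bne  r6, r4, L6 ; 0/5/4/1/15/5/1 ; →target
#4 addi  r1, r0, 8 ; 0/8/4/1/15/5/1
#6 sub  r3, r1, r0 ; 0/8/4/8/15/5/1
#7 andi  r5, r1, 14 ; 0/8/4/8/15/8/1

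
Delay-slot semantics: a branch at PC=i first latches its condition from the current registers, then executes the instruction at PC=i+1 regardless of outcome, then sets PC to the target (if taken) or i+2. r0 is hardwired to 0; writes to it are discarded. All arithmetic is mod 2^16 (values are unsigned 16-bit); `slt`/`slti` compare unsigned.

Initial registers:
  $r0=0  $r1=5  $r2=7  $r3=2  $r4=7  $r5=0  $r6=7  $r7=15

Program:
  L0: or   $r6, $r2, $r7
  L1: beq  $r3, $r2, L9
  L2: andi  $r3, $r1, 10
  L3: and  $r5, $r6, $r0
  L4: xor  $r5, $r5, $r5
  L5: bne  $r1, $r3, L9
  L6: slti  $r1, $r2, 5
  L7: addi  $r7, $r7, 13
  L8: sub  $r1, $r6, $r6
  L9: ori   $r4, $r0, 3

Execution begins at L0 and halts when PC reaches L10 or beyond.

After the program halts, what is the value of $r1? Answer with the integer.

#0 or   $r6, $r2, $r7 ; 0/5/7/2/7/0/15/15
#1 beq  $r3, $r2, L9 ; 0/5/7/2/7/0/15/15 ; →fallthru
#2 andi  $r3, $r1, 10 ; 0/5/7/0/7/0/15/15
#3 and  $r5, $r6, $r0 ; 0/5/7/0/7/0/15/15
#4 xor  $r5, $r5, $r5 ; 0/5/7/0/7/0/15/15
#5 bne  $r1, $r3, L9 ; 0/5/7/0/7/0/15/15 ; →target
#6 slti  $r1, $r2, 5 ; 0/0/7/0/7/0/15/15
#9 ori   $r4, $r0, 3 ; 0/0/7/0/3/0/15/15

0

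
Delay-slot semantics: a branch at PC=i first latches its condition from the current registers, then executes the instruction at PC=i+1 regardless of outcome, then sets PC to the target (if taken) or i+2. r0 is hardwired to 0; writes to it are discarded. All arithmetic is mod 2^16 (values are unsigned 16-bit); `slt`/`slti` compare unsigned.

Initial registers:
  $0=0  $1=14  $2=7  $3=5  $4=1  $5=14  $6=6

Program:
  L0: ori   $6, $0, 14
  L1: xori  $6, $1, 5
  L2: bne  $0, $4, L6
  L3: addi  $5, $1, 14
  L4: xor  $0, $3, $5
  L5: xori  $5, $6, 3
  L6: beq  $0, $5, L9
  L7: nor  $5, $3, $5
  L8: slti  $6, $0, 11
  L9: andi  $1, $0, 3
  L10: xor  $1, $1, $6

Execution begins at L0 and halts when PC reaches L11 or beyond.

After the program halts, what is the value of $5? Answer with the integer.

#0 ori   $6, $0, 14 ; 0/14/7/5/1/14/14
#1 xori  $6, $1, 5 ; 0/14/7/5/1/14/11
#2 bne  $0, $4, L6 ; 0/14/7/5/1/14/11 ; →target
#3 addi  $5, $1, 14 ; 0/14/7/5/1/28/11
#6 beq  $0, $5, L9 ; 0/14/7/5/1/28/11 ; →fallthru
#7 nor  $5, $3, $5 ; 0/14/7/5/1/65506/11
#8 slti  $6, $0, 11 ; 0/14/7/5/1/65506/1
#9 andi  $1, $0, 3 ; 0/0/7/5/1/65506/1
#10 xor  $1, $1, $6 ; 0/1/7/5/1/65506/1

65506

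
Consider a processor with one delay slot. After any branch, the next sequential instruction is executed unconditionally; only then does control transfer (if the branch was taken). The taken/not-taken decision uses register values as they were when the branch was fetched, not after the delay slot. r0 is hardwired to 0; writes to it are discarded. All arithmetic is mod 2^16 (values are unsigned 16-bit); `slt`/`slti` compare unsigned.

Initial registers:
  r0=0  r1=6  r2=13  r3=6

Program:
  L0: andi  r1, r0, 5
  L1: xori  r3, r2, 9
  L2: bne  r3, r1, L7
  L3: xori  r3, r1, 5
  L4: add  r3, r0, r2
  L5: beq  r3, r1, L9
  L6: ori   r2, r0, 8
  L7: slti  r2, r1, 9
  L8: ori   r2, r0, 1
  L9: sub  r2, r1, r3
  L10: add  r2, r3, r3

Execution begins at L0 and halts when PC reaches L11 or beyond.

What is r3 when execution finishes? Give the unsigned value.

5

#0 andi  r1, r0, 5 ; 0/0/13/6
#1 xori  r3, r2, 9 ; 0/0/13/4
#2 bne  r3, r1, L7 ; 0/0/13/4 ; →target
#3 xori  r3, r1, 5 ; 0/0/13/5
#7 slti  r2, r1, 9 ; 0/0/1/5
#8 ori   r2, r0, 1 ; 0/0/1/5
#9 sub  r2, r1, r3 ; 0/0/65531/5
#10 add  r2, r3, r3 ; 0/0/10/5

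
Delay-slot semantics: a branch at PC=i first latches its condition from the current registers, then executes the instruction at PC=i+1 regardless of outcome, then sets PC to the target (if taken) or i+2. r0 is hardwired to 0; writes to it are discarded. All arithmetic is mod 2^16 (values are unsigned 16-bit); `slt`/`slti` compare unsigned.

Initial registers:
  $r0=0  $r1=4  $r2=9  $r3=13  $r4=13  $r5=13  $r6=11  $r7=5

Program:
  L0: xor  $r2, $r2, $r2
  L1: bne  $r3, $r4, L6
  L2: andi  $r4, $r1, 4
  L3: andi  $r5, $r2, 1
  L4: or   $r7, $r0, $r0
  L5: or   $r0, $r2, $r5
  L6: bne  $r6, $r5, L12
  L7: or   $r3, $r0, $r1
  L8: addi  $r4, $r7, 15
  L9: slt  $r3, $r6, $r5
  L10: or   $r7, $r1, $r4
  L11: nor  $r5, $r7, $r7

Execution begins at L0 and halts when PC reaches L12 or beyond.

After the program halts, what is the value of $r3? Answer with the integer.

PC=0  xor  $r2, $r2, $r2     | $r0=0 $r1=4 $r2=0 $r3=13 $r4=13 $r5=13 $r6=11 $r7=5
PC=1  bne  $r3, $r4, L6      | $r0=0 $r1=4 $r2=0 $r3=13 $r4=13 $r5=13 $r6=11 $r7=5  [not taken]
PC=2  andi  $r4, $r1, 4      | $r0=0 $r1=4 $r2=0 $r3=13 $r4=4 $r5=13 $r6=11 $r7=5
PC=3  andi  $r5, $r2, 1      | $r0=0 $r1=4 $r2=0 $r3=13 $r4=4 $r5=0 $r6=11 $r7=5
PC=4  or   $r7, $r0, $r0     | $r0=0 $r1=4 $r2=0 $r3=13 $r4=4 $r5=0 $r6=11 $r7=0
PC=5  or   $r0, $r2, $r5     | $r0=0 $r1=4 $r2=0 $r3=13 $r4=4 $r5=0 $r6=11 $r7=0
PC=6  bne  $r6, $r5, L12     | $r0=0 $r1=4 $r2=0 $r3=13 $r4=4 $r5=0 $r6=11 $r7=0  [TAKEN]
PC=7  or   $r3, $r0, $r1     | $r0=0 $r1=4 $r2=0 $r3=4 $r4=4 $r5=0 $r6=11 $r7=0

4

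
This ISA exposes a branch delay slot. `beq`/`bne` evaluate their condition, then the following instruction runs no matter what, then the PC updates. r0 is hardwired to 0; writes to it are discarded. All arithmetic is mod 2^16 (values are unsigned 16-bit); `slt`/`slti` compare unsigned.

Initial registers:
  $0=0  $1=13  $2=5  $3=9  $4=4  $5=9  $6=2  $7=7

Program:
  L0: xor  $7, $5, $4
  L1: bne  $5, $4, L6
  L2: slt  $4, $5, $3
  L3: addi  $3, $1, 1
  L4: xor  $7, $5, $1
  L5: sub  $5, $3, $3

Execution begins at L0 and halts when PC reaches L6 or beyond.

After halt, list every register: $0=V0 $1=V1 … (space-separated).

  step pc=0: xor  $7, $5, $4  regs=(0,13,5,9,4,9,2,13)
  step pc=1: bne  $5, $4, L6  cond=T  regs=(0,13,5,9,4,9,2,13)
  step pc=2: slt  $4, $5, $3  regs=(0,13,5,9,0,9,2,13)

$0=0 $1=13 $2=5 $3=9 $4=0 $5=9 $6=2 $7=13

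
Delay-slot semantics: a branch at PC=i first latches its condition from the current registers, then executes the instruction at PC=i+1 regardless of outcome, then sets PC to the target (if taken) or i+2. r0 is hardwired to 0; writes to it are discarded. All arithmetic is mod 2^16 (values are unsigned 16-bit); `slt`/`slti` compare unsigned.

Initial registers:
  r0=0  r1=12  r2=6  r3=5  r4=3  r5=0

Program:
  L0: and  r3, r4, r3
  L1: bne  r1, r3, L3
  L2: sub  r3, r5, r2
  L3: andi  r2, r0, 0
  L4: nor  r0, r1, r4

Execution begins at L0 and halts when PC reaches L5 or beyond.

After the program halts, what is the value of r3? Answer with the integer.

[0] and  r3, r4, r3  →  {r0:0, r1:12, r2:6, r3:1, r4:3, r5:0}
[1] bne  r1, r3, L3  →  {r0:0, r1:12, r2:6, r3:1, r4:3, r5:0}  ⟨branch taken⟩
[2] sub  r3, r5, r2  →  {r0:0, r1:12, r2:6, r3:65530, r4:3, r5:0}
[3] andi  r2, r0, 0  →  {r0:0, r1:12, r2:0, r3:65530, r4:3, r5:0}
[4] nor  r0, r1, r4  →  {r0:0, r1:12, r2:0, r3:65530, r4:3, r5:0}

65530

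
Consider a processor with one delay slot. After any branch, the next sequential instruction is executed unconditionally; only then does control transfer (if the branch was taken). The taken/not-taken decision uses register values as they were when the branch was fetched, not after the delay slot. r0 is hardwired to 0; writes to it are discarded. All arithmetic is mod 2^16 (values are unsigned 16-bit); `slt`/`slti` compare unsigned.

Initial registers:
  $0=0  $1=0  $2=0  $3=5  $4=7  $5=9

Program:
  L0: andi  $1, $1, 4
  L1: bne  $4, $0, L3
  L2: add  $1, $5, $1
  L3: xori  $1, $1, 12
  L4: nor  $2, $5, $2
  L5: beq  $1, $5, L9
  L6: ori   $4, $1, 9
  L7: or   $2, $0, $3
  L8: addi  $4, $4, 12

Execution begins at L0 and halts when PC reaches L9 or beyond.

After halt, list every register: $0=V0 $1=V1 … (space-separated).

#0 andi  $1, $1, 4 ; 0/0/0/5/7/9
#1 bne  $4, $0, L3 ; 0/0/0/5/7/9 ; →target
#2 add  $1, $5, $1 ; 0/9/0/5/7/9
#3 xori  $1, $1, 12 ; 0/5/0/5/7/9
#4 nor  $2, $5, $2 ; 0/5/65526/5/7/9
#5 beq  $1, $5, L9 ; 0/5/65526/5/7/9 ; →fallthru
#6 ori   $4, $1, 9 ; 0/5/65526/5/13/9
#7 or   $2, $0, $3 ; 0/5/5/5/13/9
#8 addi  $4, $4, 12 ; 0/5/5/5/25/9

$0=0 $1=5 $2=5 $3=5 $4=25 $5=9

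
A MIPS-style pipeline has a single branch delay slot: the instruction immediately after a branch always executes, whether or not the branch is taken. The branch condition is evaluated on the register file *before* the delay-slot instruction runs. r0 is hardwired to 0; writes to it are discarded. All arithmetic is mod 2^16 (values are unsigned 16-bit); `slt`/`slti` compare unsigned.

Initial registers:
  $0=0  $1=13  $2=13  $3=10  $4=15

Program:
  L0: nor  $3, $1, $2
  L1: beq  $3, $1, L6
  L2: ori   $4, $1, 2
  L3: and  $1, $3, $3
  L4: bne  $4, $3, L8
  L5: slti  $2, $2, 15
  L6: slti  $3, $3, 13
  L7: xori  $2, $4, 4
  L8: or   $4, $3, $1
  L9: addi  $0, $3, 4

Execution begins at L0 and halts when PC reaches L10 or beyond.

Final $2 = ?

PC=0  nor  $3, $1, $2        | $0=0 $1=13 $2=13 $3=65522 $4=15
PC=1  beq  $3, $1, L6        | $0=0 $1=13 $2=13 $3=65522 $4=15  [not taken]
PC=2  ori   $4, $1, 2        | $0=0 $1=13 $2=13 $3=65522 $4=15
PC=3  and  $1, $3, $3        | $0=0 $1=65522 $2=13 $3=65522 $4=15
PC=4  bne  $4, $3, L8        | $0=0 $1=65522 $2=13 $3=65522 $4=15  [TAKEN]
PC=5  slti  $2, $2, 15       | $0=0 $1=65522 $2=1 $3=65522 $4=15
PC=8  or   $4, $3, $1        | $0=0 $1=65522 $2=1 $3=65522 $4=65522
PC=9  addi  $0, $3, 4        | $0=0 $1=65522 $2=1 $3=65522 $4=65522

1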